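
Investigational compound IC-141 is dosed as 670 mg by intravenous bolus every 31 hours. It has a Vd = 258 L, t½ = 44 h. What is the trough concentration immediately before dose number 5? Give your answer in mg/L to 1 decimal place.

f = (1/2)^(τ/t½) = (1/2)^(31/44) ≈ 0.6136.
C₀ = D/Vd = 670/258 ≈ 2.597 mg/L.
Before the 5th dose, 4 doses have been given. Superposition: Cmin = C₀·(f + f² + … + f^4).
≈ 2.597 × (0.6136 + 0.3765 + 0.2310 + 0.1418) ≈ 2.597 × 1.3629 ≈ 3.539 mg/L.

3.5 mg/L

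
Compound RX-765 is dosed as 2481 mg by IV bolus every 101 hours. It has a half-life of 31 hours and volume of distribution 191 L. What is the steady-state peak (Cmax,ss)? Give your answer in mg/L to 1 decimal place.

14.5 mg/L

k = ln2/t½ = ln2/31 ≈ 0.022360 h⁻¹; fraction remaining f = e^(−kτ) = e^(−0.022360×101) ≈ 0.1045.
Accumulation ratio R = 1/(1 − f) ≈ 1/0.8955 ≈ 1.1167.
Each bolus raises the concentration by D/Vd = 2481/191 ≈ 12.990 mg/L.
Steady-state peak Cmax,ss = C₀·R ≈ 12.990 × 1.1167 ≈ 14.506 mg/L.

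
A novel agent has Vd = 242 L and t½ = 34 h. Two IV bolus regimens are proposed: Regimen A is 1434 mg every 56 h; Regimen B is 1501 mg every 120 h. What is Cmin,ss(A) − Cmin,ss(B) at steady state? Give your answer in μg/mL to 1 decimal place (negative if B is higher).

Regimen A: f = (1/2)^(56/34) ≈ 0.3193; Cmin,ss = (1434/242)·f/(1−f) ≈ 2.780 μg/mL.
Regimen B: f = (1/2)^(120/34) ≈ 0.0866; Cmin,ss = (1501/242)·f/(1−f) ≈ 0.588 μg/mL.
Difference ≈ 2.780 − 0.588 ≈ 2.192 μg/mL.

2.2 μg/mL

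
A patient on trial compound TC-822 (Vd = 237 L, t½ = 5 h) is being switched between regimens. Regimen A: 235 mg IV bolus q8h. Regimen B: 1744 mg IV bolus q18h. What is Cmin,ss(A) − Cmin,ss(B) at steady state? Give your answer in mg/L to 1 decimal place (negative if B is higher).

-0.2 mg/L

Regimen A: f = (1/2)^(8/5) ≈ 0.3299; Cmin,ss = (235/237)·f/(1−f) ≈ 0.488 mg/L.
Regimen B: f = (1/2)^(18/5) ≈ 0.0825; Cmin,ss = (1744/237)·f/(1−f) ≈ 0.662 mg/L.
Difference ≈ 0.488 − 0.662 ≈ -0.174 mg/L.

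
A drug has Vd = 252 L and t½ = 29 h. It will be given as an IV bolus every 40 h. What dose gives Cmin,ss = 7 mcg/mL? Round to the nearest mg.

2825 mg

τ/t½ = 40/29 ≈ 1.3793, so f = (1/2)^(40/29) ≈ 0.384403.
Cmin,ss = (D/Vd)·f/(1−f), so D = Cmin,ss·Vd·(1−f)/f.
D = 7 × 252 × (1−f)/f ≈ 7 × 252 × 1.60144 ≈ 2824.94 mg.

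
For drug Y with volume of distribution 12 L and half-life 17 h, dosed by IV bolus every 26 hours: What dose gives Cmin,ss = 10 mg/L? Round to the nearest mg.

τ/t½ = 26/17 ≈ 1.5294, so f = (1/2)^(26/17) ≈ 0.346419.
Cmin,ss = (D/Vd)·f/(1−f), so D = Cmin,ss·Vd·(1−f)/f.
D = 10 × 12 × (1−f)/f ≈ 10 × 12 × 1.88668 ≈ 226.40 mg.

226 mg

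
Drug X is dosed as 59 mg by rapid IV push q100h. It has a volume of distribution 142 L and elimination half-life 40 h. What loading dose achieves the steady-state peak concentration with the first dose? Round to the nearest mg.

72 mg

f = (1/2)^(100/40) ≈ 0.176777; accumulation ratio R = 1/(1−f) ≈ 1.21474.
Loading dose to hit Cmax,ss on first dose: D_load = D_maint·R ≈ 59 × 1.21474 ≈ 71.67 mg.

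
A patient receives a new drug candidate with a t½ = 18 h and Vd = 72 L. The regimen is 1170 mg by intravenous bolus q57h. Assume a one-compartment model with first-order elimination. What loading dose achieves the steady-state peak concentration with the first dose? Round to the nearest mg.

f = (1/2)^(57/18) ≈ 0.111362; accumulation ratio R = 1/(1−f) ≈ 1.12532.
Loading dose to hit Cmax,ss on first dose: D_load = D_maint·R ≈ 1170 × 1.12532 ≈ 1316.62 mg.

1317 mg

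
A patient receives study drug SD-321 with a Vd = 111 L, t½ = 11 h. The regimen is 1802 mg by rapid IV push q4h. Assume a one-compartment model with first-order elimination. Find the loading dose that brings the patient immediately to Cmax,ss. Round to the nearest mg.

f = (1/2)^(4/11) ≈ 0.777203; accumulation ratio R = 1/(1−f) ≈ 4.48839.
Loading dose to hit Cmax,ss on first dose: D_load = D_maint·R ≈ 1802 × 4.48839 ≈ 8088.08 mg.

8088 mg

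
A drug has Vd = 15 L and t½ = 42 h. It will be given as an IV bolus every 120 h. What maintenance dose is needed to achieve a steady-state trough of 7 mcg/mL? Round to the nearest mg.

656 mg

τ/t½ = 120/42 ≈ 2.8571, so f = (1/2)^(120/42) ≈ 0.138011.
Cmin,ss = (D/Vd)·f/(1−f), so D = Cmin,ss·Vd·(1−f)/f.
D = 7 × 15 × (1−f)/f ≈ 7 × 15 × 6.24580 ≈ 655.81 mg.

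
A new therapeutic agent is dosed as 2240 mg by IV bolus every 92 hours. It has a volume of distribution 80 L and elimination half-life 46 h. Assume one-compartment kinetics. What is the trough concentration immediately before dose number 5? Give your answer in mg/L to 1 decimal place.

9.3 mg/L

f = (1/2)^(τ/t½) = (1/2)^(92/46) ≈ 0.2500.
C₀ = D/Vd = 2240/80 ≈ 28.000 mg/L.
Before the 5th dose, 4 doses have been given. Superposition: Cmin = C₀·(f + f² + … + f^4).
≈ 28.000 × (0.2500 + 0.0625 + 0.0156 + 0.0039) ≈ 28.000 × 0.3320 ≈ 9.296 mg/L.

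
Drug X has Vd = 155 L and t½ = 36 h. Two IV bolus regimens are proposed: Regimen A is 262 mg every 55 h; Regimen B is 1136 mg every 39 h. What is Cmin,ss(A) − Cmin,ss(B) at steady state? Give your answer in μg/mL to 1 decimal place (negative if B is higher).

Regimen A: f = (1/2)^(55/36) ≈ 0.3468; Cmin,ss = (262/155)·f/(1−f) ≈ 0.897 μg/mL.
Regimen B: f = (1/2)^(39/36) ≈ 0.4719; Cmin,ss = (1136/155)·f/(1−f) ≈ 6.549 μg/mL.
Difference ≈ 0.897 − 6.549 ≈ -5.652 μg/mL.

-5.7 μg/mL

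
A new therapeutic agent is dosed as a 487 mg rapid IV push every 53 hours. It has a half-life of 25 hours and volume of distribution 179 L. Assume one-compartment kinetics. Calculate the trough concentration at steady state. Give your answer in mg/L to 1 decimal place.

k = ln2/t½ = ln2/25 ≈ 0.027726 h⁻¹; fraction remaining f = e^(−kτ) = e^(−0.027726×53) ≈ 0.2300.
At steady state, accumulation factor R = 1/(1 − e^(−kτ)) ≈ 1.2987.
Each bolus raises the concentration by D/Vd = 487/179 ≈ 2.721 mg/L.
Cmax,ss = C₀/(1 − f) ≈ 2.721/0.7700 ≈ 3.534 mg/L.
Steady-state trough Cmin,ss = Cmax,ss·f ≈ 3.534 × 0.2300 ≈ 0.813 mg/L.

0.8 mg/L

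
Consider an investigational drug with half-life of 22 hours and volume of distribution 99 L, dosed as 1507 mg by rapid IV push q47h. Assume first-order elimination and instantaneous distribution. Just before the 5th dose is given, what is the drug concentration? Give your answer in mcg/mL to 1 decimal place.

4.5 mcg/mL

f = (1/2)^(τ/t½) = (1/2)^(47/22) ≈ 0.2275.
C₀ = D/Vd = 1507/99 ≈ 15.222 mcg/mL.
Before the 5th dose, 4 doses have been given. Superposition: Cmin = C₀·(f + f² + … + f^4).
≈ 15.222 × (0.2275 + 0.0518 + 0.0118 + 0.0027) ≈ 15.222 × 0.2938 ≈ 4.472 mcg/mL.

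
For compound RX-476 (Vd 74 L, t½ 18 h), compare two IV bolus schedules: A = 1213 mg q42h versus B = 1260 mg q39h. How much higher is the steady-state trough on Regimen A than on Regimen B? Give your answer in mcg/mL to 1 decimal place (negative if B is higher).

-0.8 mcg/mL

Regimen A: f = (1/2)^(42/18) ≈ 0.1984; Cmin,ss = (1213/74)·f/(1−f) ≈ 4.057 mcg/mL.
Regimen B: f = (1/2)^(39/18) ≈ 0.2227; Cmin,ss = (1260/74)·f/(1−f) ≈ 4.878 mcg/mL.
Difference ≈ 4.057 − 4.878 ≈ -0.821 mcg/mL.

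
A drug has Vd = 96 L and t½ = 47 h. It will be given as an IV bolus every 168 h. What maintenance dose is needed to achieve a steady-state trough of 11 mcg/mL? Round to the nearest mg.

11524 mg

τ/t½ = 168/47 ≈ 3.5745, so f = (1/2)^(168/47) ≈ 0.083942.
Cmin,ss = (D/Vd)·f/(1−f), so D = Cmin,ss·Vd·(1−f)/f.
D = 11 × 96 × (1−f)/f ≈ 11 × 96 × 10.91299 ≈ 11524.12 mg.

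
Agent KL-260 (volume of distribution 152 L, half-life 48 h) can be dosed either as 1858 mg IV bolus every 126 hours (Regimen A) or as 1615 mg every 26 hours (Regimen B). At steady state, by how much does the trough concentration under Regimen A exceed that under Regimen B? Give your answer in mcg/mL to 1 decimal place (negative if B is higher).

-21.0 mcg/mL

Regimen A: f = (1/2)^(126/48) ≈ 0.1621; Cmin,ss = (1858/152)·f/(1−f) ≈ 2.365 mcg/mL.
Regimen B: f = (1/2)^(26/48) ≈ 0.6870; Cmin,ss = (1615/152)·f/(1−f) ≈ 23.321 mcg/mL.
Difference ≈ 2.365 − 23.321 ≈ -20.956 mcg/mL.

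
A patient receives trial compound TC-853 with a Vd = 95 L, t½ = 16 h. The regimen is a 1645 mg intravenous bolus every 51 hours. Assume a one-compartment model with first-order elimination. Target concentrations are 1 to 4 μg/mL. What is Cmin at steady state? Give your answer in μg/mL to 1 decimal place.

τ/t½ = 51/16 ≈ 3.1875, so fraction remaining f = (1/2)^(51/16) ≈ 0.1098.
Single-dose peak C₀ = D/Vd = 1645/95 ≈ 17.316 μg/mL.
Steady-state trough Cmin,ss = C₀·f/(1−f) ≈ 17.316 × 0.1098/0.8902 ≈ 2.136 μg/mL.
Trough 2.1 μg/mL vs MEC 1 μg/mL: adequate.

2.1 μg/mL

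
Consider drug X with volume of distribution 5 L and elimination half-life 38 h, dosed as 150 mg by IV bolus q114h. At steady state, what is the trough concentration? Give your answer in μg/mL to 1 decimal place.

4.3 μg/mL

τ = 114 h = 3 half-lives, so f = (1/2)^3 = 0.125.
Accumulation ratio R = 1/(1 − f) = 1/0.875 = 8/7.
Single-dose peak C₀ = D/Vd = 150/5 = 30 μg/mL.
Steady-state peak Cmax,ss = C₀·R = 30 × 8/7 ≈ 34.286 μg/mL.
Steady-state trough Cmin,ss = Cmax,ss·f ≈ 34.286 × 0.125 ≈ 4.286 μg/mL.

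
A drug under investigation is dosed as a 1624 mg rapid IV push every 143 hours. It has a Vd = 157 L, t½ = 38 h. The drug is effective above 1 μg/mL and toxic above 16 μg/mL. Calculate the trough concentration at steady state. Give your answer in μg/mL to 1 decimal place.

Over one 143-h interval, 143/38 ≈ 3.7632 half-lives elapse, leaving f ≈ 0.0737 of each dose.
Accumulation ratio R = 1/(1 − f) ≈ 1/0.9263 ≈ 1.0796.
Each bolus raises the concentration by D/Vd = 1624/157 ≈ 10.344 μg/mL.
Cmax,ss = C₀/(1 − f) ≈ 10.344/0.9263 ≈ 11.167 μg/mL.
Steady-state trough Cmin,ss = Cmax,ss·f ≈ 11.167 × 0.0737 ≈ 0.823 μg/mL.
Trough 0.8 μg/mL vs MEC 1 μg/mL: subtherapeutic.

0.8 μg/mL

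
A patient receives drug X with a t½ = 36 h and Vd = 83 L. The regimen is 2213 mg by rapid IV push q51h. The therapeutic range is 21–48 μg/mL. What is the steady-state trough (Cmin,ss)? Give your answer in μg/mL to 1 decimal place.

16.0 μg/mL

k = ln2/t½ = ln2/36 ≈ 0.019254 h⁻¹; fraction remaining f = e^(−kτ) = e^(−0.019254×51) ≈ 0.3746.
At steady state, accumulation factor R = 1/(1 − e^(−kτ)) ≈ 1.5990.
Single-dose peak C₀ = D/Vd = 2213/83 ≈ 26.663 μg/mL.
Cmax,ss = C₀/(1 − f) ≈ 26.663/0.6254 ≈ 42.634 μg/mL.
One interval later, Cmin,ss = Cmax,ss·e^(−kτ) ≈ 42.634 × 0.3746 ≈ 15.971 μg/mL.
Trough 16.0 μg/mL vs MEC 21 μg/mL: subtherapeutic.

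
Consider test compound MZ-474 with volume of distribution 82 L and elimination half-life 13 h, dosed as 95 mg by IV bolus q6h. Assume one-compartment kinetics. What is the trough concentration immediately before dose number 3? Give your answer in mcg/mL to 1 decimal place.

1.5 mcg/mL

f = (1/2)^(τ/t½) = (1/2)^(6/13) ≈ 0.7262.
C₀ = D/Vd = 95/82 ≈ 1.159 mcg/mL.
Before the 3rd dose, 2 doses have been given. Superposition: Cmin = C₀·(f + f²).
≈ 1.159 × (0.7262 + 0.5274) ≈ 1.159 × 1.2536 ≈ 1.453 mcg/mL.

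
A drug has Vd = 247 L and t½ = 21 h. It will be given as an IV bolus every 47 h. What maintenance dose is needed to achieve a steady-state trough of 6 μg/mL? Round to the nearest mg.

5510 mg

τ/t½ = 47/21 ≈ 2.2381, so f = (1/2)^(47/21) ≈ 0.211966.
Cmin,ss = (D/Vd)·f/(1−f), so D = Cmin,ss·Vd·(1−f)/f.
D = 6 × 247 × (1−f)/f ≈ 6 × 247 × 3.71774 ≈ 5509.69 mg.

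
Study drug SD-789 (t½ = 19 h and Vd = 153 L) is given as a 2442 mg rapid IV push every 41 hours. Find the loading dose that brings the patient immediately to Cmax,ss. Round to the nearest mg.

f = (1/2)^(41/19) ≈ 0.224083; accumulation ratio R = 1/(1−f) ≈ 1.28880.
Loading dose to hit Cmax,ss on first dose: D_load = D_maint·R ≈ 2442 × 1.28880 ≈ 3147.25 mg.

3147 mg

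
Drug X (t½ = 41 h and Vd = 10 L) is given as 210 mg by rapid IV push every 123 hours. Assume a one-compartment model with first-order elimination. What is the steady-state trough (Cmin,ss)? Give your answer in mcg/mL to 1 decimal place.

3.0 mcg/mL

τ = 123 h = 3 half-lives, so f = (1/2)^3 = 0.125.
At steady state, R = 1/(1 − 0.125) = 8/7.
Single-dose peak C₀ = D/Vd = 210/10 = 21 mcg/mL.
Steady-state peak Cmax,ss = C₀·R = 21 × 8/7 ≈ 24.000 mcg/mL.
Steady-state trough Cmin,ss = Cmax,ss·f ≈ 24.000 × 0.125 ≈ 3.000 mcg/mL.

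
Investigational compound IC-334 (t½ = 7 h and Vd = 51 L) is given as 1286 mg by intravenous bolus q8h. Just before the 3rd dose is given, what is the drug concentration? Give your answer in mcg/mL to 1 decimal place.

f = (1/2)^(τ/t½) = (1/2)^(8/7) ≈ 0.4529.
C₀ = D/Vd = 1286/51 ≈ 25.216 mcg/mL.
Before the 3rd dose, 2 doses have been given. Superposition: Cmin = C₀·(f + f²).
≈ 25.216 × (0.4529 + 0.2051) ≈ 25.216 × 0.6580 ≈ 16.592 mcg/mL.

16.6 mcg/mL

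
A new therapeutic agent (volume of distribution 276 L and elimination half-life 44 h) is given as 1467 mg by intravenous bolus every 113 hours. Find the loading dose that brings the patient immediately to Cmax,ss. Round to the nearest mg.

1765 mg

f = (1/2)^(113/44) ≈ 0.168617; accumulation ratio R = 1/(1−f) ≈ 1.20282.
Loading dose to hit Cmax,ss on first dose: D_load = D_maint·R ≈ 1467 × 1.20282 ≈ 1764.54 mg.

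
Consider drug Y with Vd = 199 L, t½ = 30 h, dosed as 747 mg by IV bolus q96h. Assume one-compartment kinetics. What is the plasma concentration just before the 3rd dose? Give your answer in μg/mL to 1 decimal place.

0.5 μg/mL

f = (1/2)^(τ/t½) = (1/2)^(96/30) ≈ 0.1088.
C₀ = D/Vd = 747/199 ≈ 3.754 μg/mL.
Before the 3rd dose, 2 doses have been given. Superposition: Cmin = C₀·(f + f²).
≈ 3.754 × (0.1088 + 0.0118) ≈ 3.754 × 0.1206 ≈ 0.453 μg/mL.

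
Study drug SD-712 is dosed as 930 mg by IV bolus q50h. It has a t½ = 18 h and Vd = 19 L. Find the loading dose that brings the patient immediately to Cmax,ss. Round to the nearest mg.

f = (1/2)^(50/18) ≈ 0.145816; accumulation ratio R = 1/(1−f) ≈ 1.17071.
Loading dose to hit Cmax,ss on first dose: D_load = D_maint·R ≈ 930 × 1.17071 ≈ 1088.76 mg.

1089 mg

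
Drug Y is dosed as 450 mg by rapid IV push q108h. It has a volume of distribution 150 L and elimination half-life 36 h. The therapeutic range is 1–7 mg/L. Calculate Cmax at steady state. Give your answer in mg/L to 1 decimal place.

The dosing interval is 3 half-lives, so f = 2^(−3) = 0.125.
Accumulation ratio R = 1/(1 − f) = 1/0.875 = 8/7.
Single-dose peak C₀ = D/Vd = 450/150 = 3 mg/L.
Steady-state peak Cmax,ss = C₀·R = 3 × 8/7 ≈ 3.429 mg/L.
Peak 3.4 mg/L vs MTC 7 mg/L: below toxic threshold.

3.4 mg/L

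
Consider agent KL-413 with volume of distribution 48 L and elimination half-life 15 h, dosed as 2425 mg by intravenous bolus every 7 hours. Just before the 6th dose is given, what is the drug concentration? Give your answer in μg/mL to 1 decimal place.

106.0 μg/mL

f = (1/2)^(τ/t½) = (1/2)^(7/15) ≈ 0.7236.
C₀ = D/Vd = 2425/48 ≈ 50.521 μg/mL.
Before the 6th dose, 5 doses have been given. Superposition: Cmin = C₀·(f + f² + … + f^5).
≈ 50.521 × (0.7236 + 0.5236 + 0.3789 + 0.2742 + 0.1984) ≈ 50.521 × 2.0987 ≈ 106.028 μg/mL.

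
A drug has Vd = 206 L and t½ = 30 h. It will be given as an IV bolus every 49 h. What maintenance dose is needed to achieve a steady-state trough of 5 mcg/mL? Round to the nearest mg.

τ/t½ = 49/30 ≈ 1.6333, so f = (1/2)^(49/30) ≈ 0.322343.
Cmin,ss = (D/Vd)·f/(1−f), so D = Cmin,ss·Vd·(1−f)/f.
D = 5 × 206 × (1−f)/f ≈ 5 × 206 × 2.10229 ≈ 2165.36 mg.

2165 mg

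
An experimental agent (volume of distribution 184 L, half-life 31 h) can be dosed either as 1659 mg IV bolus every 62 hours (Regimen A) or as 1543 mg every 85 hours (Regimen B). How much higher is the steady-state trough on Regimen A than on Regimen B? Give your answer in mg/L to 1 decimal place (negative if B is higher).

1.5 mg/L

Regimen A: f = (1/2)^(62/31) ≈ 0.2500; Cmin,ss = (1659/184)·f/(1−f) ≈ 3.005 mg/L.
Regimen B: f = (1/2)^(85/31) ≈ 0.1495; Cmin,ss = (1543/184)·f/(1−f) ≈ 1.474 mg/L.
Difference ≈ 3.005 − 1.474 ≈ 1.531 mg/L.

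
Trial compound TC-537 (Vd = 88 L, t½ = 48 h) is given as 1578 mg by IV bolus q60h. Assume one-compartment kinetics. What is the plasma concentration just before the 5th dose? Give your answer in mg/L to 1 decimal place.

12.6 mg/L

f = (1/2)^(τ/t½) = (1/2)^(60/48) ≈ 0.4204.
C₀ = D/Vd = 1578/88 ≈ 17.932 mg/L.
Before the 5th dose, 4 doses have been given. Superposition: Cmin = C₀·(f + f² + … + f^4).
≈ 17.932 × (0.4204 + 0.1767 + 0.0743 + 0.0312) ≈ 17.932 × 0.7026 ≈ 12.599 mg/L.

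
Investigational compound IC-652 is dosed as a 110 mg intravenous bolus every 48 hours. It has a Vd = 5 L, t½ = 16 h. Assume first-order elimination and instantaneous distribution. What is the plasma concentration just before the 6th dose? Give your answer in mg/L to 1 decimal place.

f = (1/2)^(τ/t½) = (1/2)^(48/16) ≈ 0.1250.
C₀ = D/Vd = 110/5 ≈ 22.000 mg/L.
Before the 6th dose, 5 doses have been given. Superposition: Cmin = C₀·(f + f² + … + f^5).
≈ 22.000 × (0.1250 + 0.0156 + 0.0020 + 0.0002 + 0.0000) ≈ 22.000 × 0.1428 ≈ 3.142 mg/L.

3.1 mg/L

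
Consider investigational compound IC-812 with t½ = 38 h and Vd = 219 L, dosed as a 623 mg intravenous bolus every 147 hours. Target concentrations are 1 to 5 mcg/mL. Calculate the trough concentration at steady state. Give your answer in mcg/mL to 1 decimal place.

Over one 147-h interval, 147/38 ≈ 3.8684 half-lives elapse, leaving f ≈ 0.0685 of each dose.
At steady state, accumulation factor R = 1/(1 − e^(−kτ)) ≈ 1.0735.
Single-dose peak C₀ = D/Vd = 623/219 ≈ 2.845 mcg/mL.
Steady-state peak Cmax,ss = C₀·R ≈ 2.845 × 1.0735 ≈ 3.054 mcg/mL.
Steady-state trough Cmin,ss = Cmax,ss·f ≈ 3.054 × 0.0685 ≈ 0.209 mcg/mL.
Trough 0.2 mcg/mL vs MEC 1 mcg/mL: subtherapeutic.

0.2 mcg/mL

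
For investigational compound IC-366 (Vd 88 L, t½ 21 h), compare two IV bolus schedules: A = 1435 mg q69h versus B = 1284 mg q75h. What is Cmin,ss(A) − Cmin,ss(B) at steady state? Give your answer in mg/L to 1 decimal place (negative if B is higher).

0.5 mg/L

Regimen A: f = (1/2)^(69/21) ≈ 0.1025; Cmin,ss = (1435/88)·f/(1−f) ≈ 1.862 mg/L.
Regimen B: f = (1/2)^(75/21) ≈ 0.0841; Cmin,ss = (1284/88)·f/(1−f) ≈ 1.340 mg/L.
Difference ≈ 1.862 − 1.340 ≈ 0.522 mg/L.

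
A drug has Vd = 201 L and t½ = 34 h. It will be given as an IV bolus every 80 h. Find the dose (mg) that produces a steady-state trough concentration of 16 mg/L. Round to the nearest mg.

τ/t½ = 80/34 ≈ 2.3529, so f = (1/2)^(80/34) ≈ 0.195747.
Cmin,ss = (D/Vd)·f/(1−f), so D = Cmin,ss·Vd·(1−f)/f.
D = 16 × 201 × (1−f)/f ≈ 16 × 201 × 4.10864 ≈ 13213.39 mg.

13213 mg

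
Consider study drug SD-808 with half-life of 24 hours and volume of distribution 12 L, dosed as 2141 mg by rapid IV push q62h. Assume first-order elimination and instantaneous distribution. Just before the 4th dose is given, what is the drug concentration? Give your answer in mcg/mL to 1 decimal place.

35.6 mcg/mL

f = (1/2)^(τ/t½) = (1/2)^(62/24) ≈ 0.1669.
C₀ = D/Vd = 2141/12 ≈ 178.417 mcg/mL.
Before the 4th dose, 3 doses have been given. Superposition: Cmin = C₀·(f + f² + … + f^3).
≈ 178.417 × (0.1669 + 0.0279 + 0.0046) ≈ 178.417 × 0.1994 ≈ 35.576 mcg/mL.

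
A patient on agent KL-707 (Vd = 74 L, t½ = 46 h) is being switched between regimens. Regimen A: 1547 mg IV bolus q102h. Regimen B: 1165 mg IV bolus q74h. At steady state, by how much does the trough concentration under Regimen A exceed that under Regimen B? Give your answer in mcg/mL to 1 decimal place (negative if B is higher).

Regimen A: f = (1/2)^(102/46) ≈ 0.2150; Cmin,ss = (1547/74)·f/(1−f) ≈ 5.726 mcg/mL.
Regimen B: f = (1/2)^(74/46) ≈ 0.3279; Cmin,ss = (1165/74)·f/(1−f) ≈ 7.681 mcg/mL.
Difference ≈ 5.726 − 7.681 ≈ -1.955 mcg/mL.

-2.0 mcg/mL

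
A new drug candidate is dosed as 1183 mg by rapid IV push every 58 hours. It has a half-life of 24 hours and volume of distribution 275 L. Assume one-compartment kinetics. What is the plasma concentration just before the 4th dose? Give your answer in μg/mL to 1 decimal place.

1.0 μg/mL

f = (1/2)^(τ/t½) = (1/2)^(58/24) ≈ 0.1873.
C₀ = D/Vd = 1183/275 ≈ 4.302 μg/mL.
Before the 4th dose, 3 doses have been given. Superposition: Cmin = C₀·(f + f² + … + f^3).
≈ 4.302 × (0.1873 + 0.0351 + 0.0066) ≈ 4.302 × 0.2290 ≈ 0.985 μg/mL.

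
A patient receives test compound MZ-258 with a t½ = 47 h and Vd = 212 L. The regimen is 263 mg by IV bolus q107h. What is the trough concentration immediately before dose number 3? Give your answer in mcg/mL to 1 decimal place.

0.3 mcg/mL

f = (1/2)^(τ/t½) = (1/2)^(107/47) ≈ 0.2064.
C₀ = D/Vd = 263/212 ≈ 1.241 mcg/mL.
Before the 3rd dose, 2 doses have been given. Superposition: Cmin = C₀·(f + f²).
≈ 1.241 × (0.2064 + 0.0426) ≈ 1.241 × 0.2490 ≈ 0.309 mcg/mL.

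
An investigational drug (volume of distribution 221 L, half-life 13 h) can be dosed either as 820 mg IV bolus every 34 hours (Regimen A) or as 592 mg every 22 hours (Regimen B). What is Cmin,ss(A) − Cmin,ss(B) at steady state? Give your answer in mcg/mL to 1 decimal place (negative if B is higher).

Regimen A: f = (1/2)^(34/13) ≈ 0.1632; Cmin,ss = (820/221)·f/(1−f) ≈ 0.724 mcg/mL.
Regimen B: f = (1/2)^(22/13) ≈ 0.3094; Cmin,ss = (592/221)·f/(1−f) ≈ 1.200 mcg/mL.
Difference ≈ 0.724 − 1.200 ≈ -0.476 mcg/mL.

-0.5 mcg/mL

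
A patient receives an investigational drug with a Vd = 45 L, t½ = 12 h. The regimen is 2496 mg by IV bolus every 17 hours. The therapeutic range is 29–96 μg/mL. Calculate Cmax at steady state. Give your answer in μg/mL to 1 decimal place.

k = ln2/t½ = ln2/12 ≈ 0.057762 h⁻¹; fraction remaining f = e^(−kτ) = e^(−0.057762×17) ≈ 0.3746.
Accumulation ratio R = 1/(1 − f) ≈ 1/0.6254 ≈ 1.5990.
Single-dose peak C₀ = D/Vd = 2496/45 ≈ 55.467 μg/mL.
Cmax,ss = C₀/(1 − f) ≈ 55.467/0.6254 ≈ 88.690 μg/mL.
Peak 88.7 μg/mL vs MTC 96 μg/mL: below toxic threshold.

88.7 μg/mL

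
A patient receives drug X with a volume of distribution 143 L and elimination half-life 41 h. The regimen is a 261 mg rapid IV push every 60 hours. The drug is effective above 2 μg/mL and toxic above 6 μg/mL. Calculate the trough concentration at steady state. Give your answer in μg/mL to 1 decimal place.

1.0 μg/mL

k = ln2/t½ = ln2/41 ≈ 0.016906 h⁻¹; fraction remaining f = e^(−kτ) = e^(−0.016906×60) ≈ 0.3626.
At steady state, accumulation factor R = 1/(1 − e^(−kτ)) ≈ 1.5689.
Single-dose peak C₀ = D/Vd = 261/143 ≈ 1.825 μg/mL.
Cmax,ss = C₀/(1 − f) ≈ 1.825/0.6374 ≈ 2.863 μg/mL.
One interval later, Cmin,ss = Cmax,ss·e^(−kτ) ≈ 2.863 × 0.3626 ≈ 1.038 μg/mL.
Trough 1.0 μg/mL vs MEC 2 μg/mL: subtherapeutic.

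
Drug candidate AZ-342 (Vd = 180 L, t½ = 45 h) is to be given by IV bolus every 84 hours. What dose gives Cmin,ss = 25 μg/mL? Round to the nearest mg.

τ/t½ = 84/45 ≈ 1.8667, so f = (1/2)^(84/45) ≈ 0.274206.
Cmin,ss = (D/Vd)·f/(1−f), so D = Cmin,ss·Vd·(1−f)/f.
D = 25 × 180 × (1−f)/f ≈ 25 × 180 × 2.64689 ≈ 11911.00 mg.

11911 mg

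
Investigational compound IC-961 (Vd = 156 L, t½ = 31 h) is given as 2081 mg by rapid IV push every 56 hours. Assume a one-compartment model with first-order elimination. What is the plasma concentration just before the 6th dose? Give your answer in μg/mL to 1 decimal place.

f = (1/2)^(τ/t½) = (1/2)^(56/31) ≈ 0.2859.
C₀ = D/Vd = 2081/156 ≈ 13.340 μg/mL.
Before the 6th dose, 5 doses have been given. Superposition: Cmin = C₀·(f + f² + … + f^5).
≈ 13.340 × (0.2859 + 0.0817 + 0.0234 + 0.0067 + 0.0019) ≈ 13.340 × 0.3996 ≈ 5.331 μg/mL.

5.3 μg/mL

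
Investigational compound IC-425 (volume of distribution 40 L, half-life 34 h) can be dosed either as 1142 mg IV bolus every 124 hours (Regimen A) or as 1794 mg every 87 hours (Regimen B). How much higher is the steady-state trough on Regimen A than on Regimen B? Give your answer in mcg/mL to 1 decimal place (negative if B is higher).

Regimen A: f = (1/2)^(124/34) ≈ 0.0798; Cmin,ss = (1142/40)·f/(1−f) ≈ 2.476 mcg/mL.
Regimen B: f = (1/2)^(87/34) ≈ 0.1697; Cmin,ss = (1794/40)·f/(1−f) ≈ 9.167 mcg/mL.
Difference ≈ 2.476 − 9.167 ≈ -6.691 mcg/mL.

-6.7 mcg/mL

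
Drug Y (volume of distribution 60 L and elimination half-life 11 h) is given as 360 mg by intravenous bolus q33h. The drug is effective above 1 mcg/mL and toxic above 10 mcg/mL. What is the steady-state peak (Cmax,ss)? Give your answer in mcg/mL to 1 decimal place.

6.9 mcg/mL

τ = 33 h = 3 half-lives, so f = (1/2)^3 = 0.125.
Accumulation ratio R = 1/(1 − f) = 1/0.875 = 8/7.
Single-dose peak C₀ = D/Vd = 360/60 = 6 mcg/mL.
Steady-state peak Cmax,ss = C₀·R = 6 × 8/7 ≈ 6.857 mcg/mL.
Peak 6.9 mcg/mL vs MTC 10 mcg/mL: below toxic threshold.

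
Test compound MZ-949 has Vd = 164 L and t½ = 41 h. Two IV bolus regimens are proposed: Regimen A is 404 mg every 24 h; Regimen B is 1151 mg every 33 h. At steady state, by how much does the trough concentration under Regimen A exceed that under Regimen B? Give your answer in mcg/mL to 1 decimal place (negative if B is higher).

-4.5 mcg/mL

Regimen A: f = (1/2)^(24/41) ≈ 0.6665; Cmin,ss = (404/164)·f/(1−f) ≈ 4.923 mcg/mL.
Regimen B: f = (1/2)^(33/41) ≈ 0.5724; Cmin,ss = (1151/164)·f/(1−f) ≈ 9.395 mcg/mL.
Difference ≈ 4.923 − 9.395 ≈ -4.472 mcg/mL.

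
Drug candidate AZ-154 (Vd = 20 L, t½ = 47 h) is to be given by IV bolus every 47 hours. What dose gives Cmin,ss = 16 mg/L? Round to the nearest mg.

320 mg

τ/t½ = 47/47 ≈ 1, so f = (1/2)^(47/47) ≈ 0.500000.
Cmin,ss = (D/Vd)·f/(1−f), so D = Cmin,ss·Vd·(1−f)/f.
D = 16 × 20 × (1−f)/f ≈ 16 × 20 × 1.00000 ≈ 320.00 mg.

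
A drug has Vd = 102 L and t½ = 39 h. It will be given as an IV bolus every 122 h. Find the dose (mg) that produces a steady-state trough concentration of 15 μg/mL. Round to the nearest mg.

τ/t½ = 122/39 ≈ 3.1282, so f = (1/2)^(122/39) ≈ 0.114371.
Cmin,ss = (D/Vd)·f/(1−f), so D = Cmin,ss·Vd·(1−f)/f.
D = 15 × 102 × (1−f)/f ≈ 15 × 102 × 7.74348 ≈ 11847.52 mg.

11848 mg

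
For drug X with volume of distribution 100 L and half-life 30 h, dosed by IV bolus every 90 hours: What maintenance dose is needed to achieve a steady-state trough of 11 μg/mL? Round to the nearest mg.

τ/t½ = 90/30 ≈ 3, so f = (1/2)^(90/30) ≈ 0.125000.
Cmin,ss = (D/Vd)·f/(1−f), so D = Cmin,ss·Vd·(1−f)/f.
D = 11 × 100 × (1−f)/f ≈ 11 × 100 × 7.00000 ≈ 7700.00 mg.

7700 mg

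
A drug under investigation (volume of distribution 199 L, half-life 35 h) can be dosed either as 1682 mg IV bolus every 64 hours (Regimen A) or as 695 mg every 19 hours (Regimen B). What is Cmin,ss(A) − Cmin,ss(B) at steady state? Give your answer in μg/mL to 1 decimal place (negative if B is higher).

Regimen A: f = (1/2)^(64/35) ≈ 0.2815; Cmin,ss = (1682/199)·f/(1−f) ≈ 3.311 μg/mL.
Regimen B: f = (1/2)^(19/35) ≈ 0.6864; Cmin,ss = (695/199)·f/(1−f) ≈ 7.644 μg/mL.
Difference ≈ 3.311 − 7.644 ≈ -4.333 μg/mL.

-4.3 μg/mL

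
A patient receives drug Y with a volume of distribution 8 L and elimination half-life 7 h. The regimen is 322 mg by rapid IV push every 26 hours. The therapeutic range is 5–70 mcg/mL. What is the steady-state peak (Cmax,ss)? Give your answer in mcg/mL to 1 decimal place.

k = ln2/t½ = ln2/7 ≈ 0.099021 h⁻¹; fraction remaining f = e^(−kτ) = e^(−0.099021×26) ≈ 0.0762.
At steady state, accumulation factor R = 1/(1 − e^(−kτ)) ≈ 1.0825.
Single-dose peak C₀ = D/Vd = 322/8 ≈ 40.250 mcg/mL.
Steady-state peak Cmax,ss = C₀·R ≈ 40.250 × 1.0825 ≈ 43.571 mcg/mL.
Peak 43.6 mcg/mL vs MTC 70 mcg/mL: below toxic threshold.

43.6 mcg/mL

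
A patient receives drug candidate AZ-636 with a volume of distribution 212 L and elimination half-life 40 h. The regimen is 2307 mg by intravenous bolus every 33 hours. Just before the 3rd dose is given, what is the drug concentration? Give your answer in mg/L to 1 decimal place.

f = (1/2)^(τ/t½) = (1/2)^(33/40) ≈ 0.5645.
C₀ = D/Vd = 2307/212 ≈ 10.882 mg/L.
Before the 3rd dose, 2 doses have been given. Superposition: Cmin = C₀·(f + f²).
≈ 10.882 × (0.5645 + 0.3187) ≈ 10.882 × 0.8832 ≈ 9.611 mg/L.

9.6 mg/L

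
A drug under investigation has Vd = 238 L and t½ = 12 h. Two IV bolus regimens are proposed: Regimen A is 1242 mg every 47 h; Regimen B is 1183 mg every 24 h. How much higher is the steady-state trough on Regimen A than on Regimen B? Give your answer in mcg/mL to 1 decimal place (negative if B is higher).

-1.3 mcg/mL

Regimen A: f = (1/2)^(47/12) ≈ 0.0662; Cmin,ss = (1242/238)·f/(1−f) ≈ 0.370 mcg/mL.
Regimen B: f = (1/2)^(24/12) ≈ 0.2500; Cmin,ss = (1183/238)·f/(1−f) ≈ 1.657 mcg/mL.
Difference ≈ 0.370 − 1.657 ≈ -1.287 mcg/mL.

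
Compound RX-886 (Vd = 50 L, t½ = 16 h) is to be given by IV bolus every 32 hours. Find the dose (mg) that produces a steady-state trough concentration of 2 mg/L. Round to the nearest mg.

300 mg

τ/t½ = 32/16 ≈ 2, so f = (1/2)^(32/16) ≈ 0.250000.
Cmin,ss = (D/Vd)·f/(1−f), so D = Cmin,ss·Vd·(1−f)/f.
D = 2 × 50 × (1−f)/f ≈ 2 × 50 × 3.00000 ≈ 300.00 mg.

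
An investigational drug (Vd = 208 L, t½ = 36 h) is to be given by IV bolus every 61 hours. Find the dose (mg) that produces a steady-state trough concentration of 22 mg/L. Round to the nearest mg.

10234 mg

τ/t½ = 61/36 ≈ 1.6944, so f = (1/2)^(61/36) ≈ 0.308974.
Cmin,ss = (D/Vd)·f/(1−f), so D = Cmin,ss·Vd·(1−f)/f.
D = 22 × 208 × (1−f)/f ≈ 22 × 208 × 2.23652 ≈ 10234.32 mg.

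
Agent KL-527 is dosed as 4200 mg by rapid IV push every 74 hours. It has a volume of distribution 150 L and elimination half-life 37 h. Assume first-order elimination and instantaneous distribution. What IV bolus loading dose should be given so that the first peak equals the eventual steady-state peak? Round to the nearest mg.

5600 mg

f = (1/2)^(74/37) ≈ 0.250000; accumulation ratio R = 1/(1−f) ≈ 1.33333.
Loading dose to hit Cmax,ss on first dose: D_load = D_maint·R ≈ 4200 × 1.33333 ≈ 5599.99 mg.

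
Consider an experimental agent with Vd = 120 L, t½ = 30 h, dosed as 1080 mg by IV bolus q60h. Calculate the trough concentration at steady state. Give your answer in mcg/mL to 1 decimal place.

3.0 mcg/mL

τ = 60 h = 2 half-lives, so f = (1/2)^2 = 0.25.
Accumulation ratio R = 1/(1 − f) = 1/0.75 = 4/3.
Single-dose peak C₀ = D/Vd = 1080/120 = 9 mcg/mL.
Steady-state peak Cmax,ss = C₀·R = 9 × 4/3 ≈ 12.000 mcg/mL.
Steady-state trough Cmin,ss = Cmax,ss·f ≈ 12.000 × 0.25 ≈ 3.000 mcg/mL.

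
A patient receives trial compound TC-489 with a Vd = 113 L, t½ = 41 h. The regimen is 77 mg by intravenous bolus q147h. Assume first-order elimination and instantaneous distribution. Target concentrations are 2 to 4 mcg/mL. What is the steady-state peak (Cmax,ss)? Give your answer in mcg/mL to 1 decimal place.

0.7 mcg/mL

k = ln2/t½ = ln2/41 ≈ 0.016906 h⁻¹; fraction remaining f = e^(−kτ) = e^(−0.016906×147) ≈ 0.0833.
Accumulation ratio R = 1/(1 − f) ≈ 1/0.9167 ≈ 1.0909.
Single-dose peak C₀ = D/Vd = 77/113 ≈ 0.681 mcg/mL.
Cmax,ss = C₀/(1 − f) ≈ 0.681/0.9167 ≈ 0.743 mcg/mL.
Peak 0.7 mcg/mL vs MTC 4 mcg/mL: below toxic threshold.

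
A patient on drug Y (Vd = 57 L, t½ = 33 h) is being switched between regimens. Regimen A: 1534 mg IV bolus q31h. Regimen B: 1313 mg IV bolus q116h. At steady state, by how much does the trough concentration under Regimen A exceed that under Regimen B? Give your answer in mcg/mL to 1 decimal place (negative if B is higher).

Regimen A: f = (1/2)^(31/33) ≈ 0.5215; Cmin,ss = (1534/57)·f/(1−f) ≈ 29.331 mcg/mL.
Regimen B: f = (1/2)^(116/33) ≈ 0.0875; Cmin,ss = (1313/57)·f/(1−f) ≈ 2.209 mcg/mL.
Difference ≈ 29.331 − 2.209 ≈ 27.122 mcg/mL.

27.1 mcg/mL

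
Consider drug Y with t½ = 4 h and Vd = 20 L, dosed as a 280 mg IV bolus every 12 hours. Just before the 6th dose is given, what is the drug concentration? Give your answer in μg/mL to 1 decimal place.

f = (1/2)^(τ/t½) = (1/2)^(12/4) ≈ 0.1250.
C₀ = D/Vd = 280/20 ≈ 14.000 μg/mL.
Before the 6th dose, 5 doses have been given. Superposition: Cmin = C₀·(f + f² + … + f^5).
≈ 14.000 × (0.1250 + 0.0156 + 0.0020 + 0.0002 + 0.0000) ≈ 14.000 × 0.1428 ≈ 1.999 μg/mL.

2.0 μg/mL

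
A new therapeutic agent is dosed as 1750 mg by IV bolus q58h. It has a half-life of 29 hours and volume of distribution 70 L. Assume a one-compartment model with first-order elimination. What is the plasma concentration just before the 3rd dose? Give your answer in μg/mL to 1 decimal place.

7.8 μg/mL

f = (1/2)^(τ/t½) = (1/2)^(58/29) ≈ 0.2500.
C₀ = D/Vd = 1750/70 ≈ 25.000 μg/mL.
Before the 3rd dose, 2 doses have been given. Superposition: Cmin = C₀·(f + f²).
≈ 25.000 × (0.2500 + 0.0625) ≈ 25.000 × 0.3125 ≈ 7.812 μg/mL.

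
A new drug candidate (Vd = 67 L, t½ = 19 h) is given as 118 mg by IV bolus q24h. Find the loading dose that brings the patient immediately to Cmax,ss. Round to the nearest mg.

202 mg

f = (1/2)^(24/19) ≈ 0.416631; accumulation ratio R = 1/(1−f) ≈ 1.71418.
Loading dose to hit Cmax,ss on first dose: D_load = D_maint·R ≈ 118 × 1.71418 ≈ 202.27 mg.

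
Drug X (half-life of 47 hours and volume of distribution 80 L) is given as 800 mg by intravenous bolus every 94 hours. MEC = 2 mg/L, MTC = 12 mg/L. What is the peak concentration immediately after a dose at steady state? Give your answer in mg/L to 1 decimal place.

13.3 mg/L

τ = 94 h = 2 half-lives, so f = (1/2)^2 = 0.25.
Accumulation ratio R = 1/(1 − f) = 1/0.75 = 4/3.
Single-dose peak C₀ = D/Vd = 800/80 = 10 mg/L.
Steady-state peak Cmax,ss = C₀·R = 10 × 4/3 ≈ 13.333 mg/L.
Peak 13.3 mg/L vs MTC 12 mg/L: exceeds toxic threshold.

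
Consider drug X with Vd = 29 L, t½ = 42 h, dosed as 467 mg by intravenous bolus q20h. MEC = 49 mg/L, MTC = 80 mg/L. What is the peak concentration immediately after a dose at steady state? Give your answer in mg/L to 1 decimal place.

Over one 20-h interval, 20/42 ≈ 0.47619 half-lives elapse, leaving f ≈ 0.7189 of each dose.
At steady state, accumulation factor R = 1/(1 − e^(−kτ)) ≈ 3.5575.
Single-dose peak C₀ = D/Vd = 467/29 ≈ 16.103 mg/L.
Cmax,ss = C₀/(1 − f) ≈ 16.103/0.2811 ≈ 57.286 mg/L.
Peak 57.3 mg/L vs MTC 80 mg/L: below toxic threshold.

57.3 mg/L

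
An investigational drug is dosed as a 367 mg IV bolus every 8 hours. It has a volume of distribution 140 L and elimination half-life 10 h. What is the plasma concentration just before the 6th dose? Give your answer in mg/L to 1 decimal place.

3.3 mg/L

f = (1/2)^(τ/t½) = (1/2)^(8/10) ≈ 0.5743.
C₀ = D/Vd = 367/140 ≈ 2.621 mg/L.
Before the 6th dose, 5 doses have been given. Superposition: Cmin = C₀·(f + f² + … + f^5).
≈ 2.621 × (0.5743 + 0.3298 + 0.1894 + 0.1088 + 0.0625) ≈ 2.621 × 1.2648 ≈ 3.315 mg/L.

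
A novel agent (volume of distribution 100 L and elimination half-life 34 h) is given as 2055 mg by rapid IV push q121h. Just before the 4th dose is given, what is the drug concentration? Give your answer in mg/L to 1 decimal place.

1.9 mg/L

f = (1/2)^(τ/t½) = (1/2)^(121/34) ≈ 0.0849.
C₀ = D/Vd = 2055/100 ≈ 20.550 mg/L.
Before the 4th dose, 3 doses have been given. Superposition: Cmin = C₀·(f + f² + … + f^3).
≈ 20.550 × (0.0849 + 0.0072 + 0.0006) ≈ 20.550 × 0.0927 ≈ 1.905 mg/L.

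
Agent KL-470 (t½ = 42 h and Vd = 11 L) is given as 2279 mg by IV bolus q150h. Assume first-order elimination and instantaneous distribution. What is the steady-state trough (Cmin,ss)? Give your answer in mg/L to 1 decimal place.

τ/t½ = 150/42 ≈ 3.5714, so fraction remaining f = (1/2)^(150/42) ≈ 0.0841.
Accumulation ratio R = 1/(1 − f) ≈ 1/0.9159 ≈ 1.0918.
Each bolus raises the concentration by D/Vd = 2279/11 ≈ 207.182 mg/L.
Cmax,ss = C₀/(1 − f) ≈ 207.182/0.9159 ≈ 226.206 mg/L.
Steady-state trough Cmin,ss = Cmax,ss·f ≈ 226.206 × 0.0841 ≈ 19.024 mg/L.

19.0 mg/L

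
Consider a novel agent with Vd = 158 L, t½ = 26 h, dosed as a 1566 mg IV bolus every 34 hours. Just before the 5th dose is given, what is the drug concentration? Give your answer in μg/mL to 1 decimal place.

6.5 μg/mL

f = (1/2)^(τ/t½) = (1/2)^(34/26) ≈ 0.4040.
C₀ = D/Vd = 1566/158 ≈ 9.911 μg/mL.
Before the 5th dose, 4 doses have been given. Superposition: Cmin = C₀·(f + f² + … + f^4).
≈ 9.911 × (0.4040 + 0.1632 + 0.0659 + 0.0266) ≈ 9.911 × 0.6597 ≈ 6.538 μg/mL.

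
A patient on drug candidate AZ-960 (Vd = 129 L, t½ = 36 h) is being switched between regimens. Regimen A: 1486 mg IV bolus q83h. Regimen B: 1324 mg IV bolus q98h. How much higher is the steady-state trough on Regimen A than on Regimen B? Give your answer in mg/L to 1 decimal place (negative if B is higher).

Regimen A: f = (1/2)^(83/36) ≈ 0.2023; Cmin,ss = (1486/129)·f/(1−f) ≈ 2.921 mg/L.
Regimen B: f = (1/2)^(98/36) ≈ 0.1515; Cmin,ss = (1324/129)·f/(1−f) ≈ 1.833 mg/L.
Difference ≈ 2.921 − 1.833 ≈ 1.088 mg/L.

1.1 mg/L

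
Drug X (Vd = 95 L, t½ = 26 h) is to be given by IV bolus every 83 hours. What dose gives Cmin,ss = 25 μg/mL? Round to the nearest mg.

19334 mg

τ/t½ = 83/26 ≈ 3.1923, so f = (1/2)^(83/26) ≈ 0.109401.
Cmin,ss = (D/Vd)·f/(1−f), so D = Cmin,ss·Vd·(1−f)/f.
D = 25 × 95 × (1−f)/f ≈ 25 × 95 × 8.14068 ≈ 19334.11 mg.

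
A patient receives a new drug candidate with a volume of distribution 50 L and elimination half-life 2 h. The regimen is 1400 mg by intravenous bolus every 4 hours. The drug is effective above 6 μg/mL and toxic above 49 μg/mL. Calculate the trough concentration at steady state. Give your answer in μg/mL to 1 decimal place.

9.3 μg/mL

τ = 4 h = 2 half-lives, so f = (1/2)^2 = 0.25.
Accumulation ratio R = 1/(1 − f) = 1/0.75 = 4/3.
Single-dose peak C₀ = D/Vd = 1400/50 = 28 μg/mL.
Steady-state peak Cmax,ss = C₀·R = 28 × 4/3 ≈ 37.333 μg/mL.
Steady-state trough Cmin,ss = Cmax,ss·f ≈ 37.333 × 0.25 ≈ 9.333 μg/mL.
Trough 9.3 μg/mL vs MEC 6 μg/mL: adequate.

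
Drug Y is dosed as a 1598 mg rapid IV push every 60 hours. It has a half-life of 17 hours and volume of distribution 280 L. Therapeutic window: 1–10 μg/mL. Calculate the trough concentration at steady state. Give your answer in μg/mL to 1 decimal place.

τ/t½ = 60/17 ≈ 3.5294, so fraction remaining f = (1/2)^(60/17) ≈ 0.0866.
At steady state, accumulation factor R = 1/(1 − e^(−kτ)) ≈ 1.0948.
Each bolus raises the concentration by D/Vd = 1598/280 ≈ 5.707 μg/mL.
Cmax,ss = C₀/(1 − f) ≈ 5.707/0.9134 ≈ 6.248 μg/mL.
Steady-state trough Cmin,ss = Cmax,ss·f ≈ 6.248 × 0.0866 ≈ 0.541 μg/mL.
Trough 0.5 μg/mL vs MEC 1 μg/mL: subtherapeutic.

0.5 μg/mL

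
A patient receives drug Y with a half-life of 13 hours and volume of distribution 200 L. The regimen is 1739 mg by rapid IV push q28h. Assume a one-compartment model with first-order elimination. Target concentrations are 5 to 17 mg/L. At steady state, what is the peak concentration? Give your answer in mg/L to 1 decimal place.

11.2 mg/L

k = ln2/t½ = ln2/13 ≈ 0.053319 h⁻¹; fraction remaining f = e^(−kτ) = e^(−0.053319×28) ≈ 0.2247.
Accumulation ratio R = 1/(1 − f) ≈ 1/0.7753 ≈ 1.2898.
Each bolus raises the concentration by D/Vd = 1739/200 ≈ 8.695 mg/L.
Cmax,ss = C₀/(1 − f) ≈ 8.695/0.7753 ≈ 11.215 mg/L.
Peak 11.2 mg/L vs MTC 17 mg/L: below toxic threshold.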